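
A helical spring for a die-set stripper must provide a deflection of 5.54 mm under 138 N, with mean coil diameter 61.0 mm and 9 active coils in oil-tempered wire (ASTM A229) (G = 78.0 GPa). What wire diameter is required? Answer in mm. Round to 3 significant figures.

Required rate k = F/δ = 138/5.54 = 24.91 N/mm
d = (8D³N_a·k / G)^(1/4) = (8·61.0³·9·24.91 / (78.0×10³))^0.25
  = (5219.1)^0.25 = 8.4996 mm

8.50 mm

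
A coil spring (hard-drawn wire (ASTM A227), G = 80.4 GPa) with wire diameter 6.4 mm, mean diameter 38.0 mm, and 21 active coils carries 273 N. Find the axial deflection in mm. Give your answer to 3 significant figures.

k = Gd⁴/(8D³N_a) = (80.4×10³)(6.4⁴)/(8·38.0³·21) = 14.632 N/mm
δ = F/k = 273 / 14.632 = 18.657 mm

18.7 mm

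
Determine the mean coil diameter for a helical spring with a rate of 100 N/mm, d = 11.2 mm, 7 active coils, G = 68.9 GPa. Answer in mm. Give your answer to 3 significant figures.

57.8 mm

D = (Gd⁴/(8N_a·k))^(1/3) = (68.9×10³·11.2⁴/(8·7·100))^(1/3)
  = (193599)^(1/3) = 57.8497 mm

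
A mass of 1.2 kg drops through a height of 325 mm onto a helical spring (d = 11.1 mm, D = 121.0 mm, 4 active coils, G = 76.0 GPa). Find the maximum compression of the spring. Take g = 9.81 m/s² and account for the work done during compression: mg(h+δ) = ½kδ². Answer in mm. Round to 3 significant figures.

k = Gd⁴/(8D³N_a) = (76.0×10³)(11.1⁴)/(8·121.0³·4) = 20.352 N/mm
W = mg = 1.2 × 9.81 = 11.772 N
½kδ² − Wδ − Wh = 0 → δ = (W + √(W² + 2kWh))/k
δ = (11.772 + √(138.58 + 155727))/20.352 = (11.772 + 394.8)/20.352 = 19.977 mm

20.0 mm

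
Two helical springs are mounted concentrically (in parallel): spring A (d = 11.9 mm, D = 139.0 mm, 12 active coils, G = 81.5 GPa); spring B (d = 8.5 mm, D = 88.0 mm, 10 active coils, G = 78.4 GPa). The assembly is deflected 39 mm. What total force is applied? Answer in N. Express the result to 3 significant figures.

540 N

k_A = Gd⁴/(8D³N_a) = (81.5×10³)(11.9⁴)/(8·139.0³·12) = 6.3391 N/mm
k_B = Gd⁴/(8D³N_a) = (78.4×10³)(8.5⁴)/(8·88.0³·10) = 7.5068 N/mm
Parallel: k_eq = 6.3391 + 7.5068 = 13.846 N/mm
F = k_eq·δ = 13.846·39 = 539.99 N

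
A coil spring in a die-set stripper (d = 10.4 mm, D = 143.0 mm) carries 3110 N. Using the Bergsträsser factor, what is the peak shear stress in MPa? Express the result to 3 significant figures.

1100 MPa

Spring index C = D/d = 143.0/10.4 = 13.7500
K_B = (4C+2)/(4C−3) = 57.000/52.000 = 1.0962
τ₀ = 8FD/(πd³) = 8·3110·143.0/(π·10.4³) = 3.55784e+06/3533.9 = 1006.8 MPa
τ_max = K·τ₀ = 1.0962 × 1006.8 = 1103.6 MPa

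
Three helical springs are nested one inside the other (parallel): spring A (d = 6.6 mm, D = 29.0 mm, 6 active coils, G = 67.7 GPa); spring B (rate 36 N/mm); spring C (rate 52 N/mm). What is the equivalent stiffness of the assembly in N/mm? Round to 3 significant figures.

198 N/mm

k_A = Gd⁴/(8D³N_a) = (67.7×10³)(6.6⁴)/(8·29.0³·6) = 109.73 N/mm
Parallel: k_eq = 109.73 + 36 + 52 = 197.73 N/mm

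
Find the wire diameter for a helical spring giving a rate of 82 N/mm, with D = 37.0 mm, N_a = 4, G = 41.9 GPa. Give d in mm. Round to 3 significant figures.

7.50 mm

d = (8D³N_a·k / G)^(1/4) = (8·37.0³·4·82 / (41.9×10³))^0.25
  = (3172.2)^0.25 = 7.5048 mm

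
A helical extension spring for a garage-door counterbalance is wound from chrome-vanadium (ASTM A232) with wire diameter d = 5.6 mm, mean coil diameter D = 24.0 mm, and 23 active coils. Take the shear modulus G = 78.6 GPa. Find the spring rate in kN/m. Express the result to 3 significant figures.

k = Gd⁴/(8D³N_a) = (78.6×10³ × 5.6⁴) / (8 × 24.0³ × 23)
  = 7.72991e+07 / 2.54362e+06 = 30.389 N/mm

30.4 kN/m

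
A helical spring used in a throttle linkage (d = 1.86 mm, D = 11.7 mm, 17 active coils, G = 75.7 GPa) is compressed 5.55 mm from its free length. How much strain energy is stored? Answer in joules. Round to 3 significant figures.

0.0641 J

k = Gd⁴/(8D³N_a) = (75.7×10³)(1.86⁴)/(8·11.7³·17) = 4.1596 N/mm
U = ½kδ² = 0.5 × 4.1596 × 5.55² = 64.063 N·mm = 0.064063 J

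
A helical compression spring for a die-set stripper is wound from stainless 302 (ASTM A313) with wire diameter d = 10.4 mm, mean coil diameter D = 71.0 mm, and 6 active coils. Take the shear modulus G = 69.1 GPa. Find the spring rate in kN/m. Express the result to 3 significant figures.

k = Gd⁴/(8D³N_a) = (69.1×10³ × 10.4⁴) / (8 × 71.0³ × 6)
  = 8.08372e+08 / 1.71797e+07 = 47.054 N/mm

47.1 kN/m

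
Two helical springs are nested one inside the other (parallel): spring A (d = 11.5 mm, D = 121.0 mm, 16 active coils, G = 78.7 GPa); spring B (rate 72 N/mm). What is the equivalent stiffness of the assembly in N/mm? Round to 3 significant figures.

78.1 N/mm

k_A = Gd⁴/(8D³N_a) = (78.7×10³)(11.5⁴)/(8·121.0³·16) = 6.0702 N/mm
Parallel: k_eq = 6.0702 + 72 = 78.07 N/mm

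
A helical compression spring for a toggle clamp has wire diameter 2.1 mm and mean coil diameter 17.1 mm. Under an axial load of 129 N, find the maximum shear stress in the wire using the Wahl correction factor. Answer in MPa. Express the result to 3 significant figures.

Spring index C = D/d = 17.1/2.1 = 8.1429
K_W = (4C−1)/(4C−4) + 0.615/C = 31.571/28.571 + 0.0755 = 1.1805
τ₀ = 8FD/(πd³) = 8·129·17.1/(π·2.1³) = 17647.2/29.094 = 606.55 MPa
τ_max = K·τ₀ = 1.1805 × 606.55 = 716.05 MPa

716 MPa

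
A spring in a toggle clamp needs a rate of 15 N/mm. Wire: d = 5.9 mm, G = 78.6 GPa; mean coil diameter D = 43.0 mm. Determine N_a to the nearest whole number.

10

N_a = Gd⁴/(8D³k) = (78.6×10³ × 5.9⁴)/(8 × 43.0³ × 15)
    = 9.52425e+07 / 9.54084e+06 = 9.983 → 10 coils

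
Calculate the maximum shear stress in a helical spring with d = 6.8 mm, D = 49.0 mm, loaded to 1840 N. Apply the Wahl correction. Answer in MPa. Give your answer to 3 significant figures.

881 MPa

Spring index C = D/d = 49.0/6.8 = 7.2059
K_W = (4C−1)/(4C−4) + 0.615/C = 27.824/24.824 + 0.0853 = 1.2062
τ₀ = 8FD/(πd³) = 8·1840·49.0/(π·6.8³) = 721280/987.82 = 730.18 MPa
τ_max = K·τ₀ = 1.2062 × 730.18 = 880.74 MPa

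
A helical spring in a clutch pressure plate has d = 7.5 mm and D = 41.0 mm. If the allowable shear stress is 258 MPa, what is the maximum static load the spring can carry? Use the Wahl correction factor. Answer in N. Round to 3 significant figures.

814 N

C = D/d = 41.0/7.5 = 5.4667
K_W = (4C−1)/(4C−4) + 0.615/C = 20.867/17.867 + 0.1125 = 1.2804
τ_max = K·8FD/(πd³) → F_max = τ_allow·πd³/(8DK)
F_max = 258·π·7.5³/(8·41.0·1.2804) = 3.4194e+05/419.97 = 814.2 N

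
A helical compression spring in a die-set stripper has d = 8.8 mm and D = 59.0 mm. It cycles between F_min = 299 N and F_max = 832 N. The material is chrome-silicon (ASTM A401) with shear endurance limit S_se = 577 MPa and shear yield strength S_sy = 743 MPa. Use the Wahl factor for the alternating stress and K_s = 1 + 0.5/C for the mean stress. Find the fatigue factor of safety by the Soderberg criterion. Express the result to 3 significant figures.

3.28

C = D/d = 59.0/8.8 = 6.7045; K_W = (4C−1)/(4C−4)+0.615/C = 1.2232; K_s = 1+0.5/C = 1.0746
F_a = (F_max−F_min)/2 = 266.5 N; F_m = (F_max+F_min)/2 = 565.5 N
τ_a = K_W·8F_aD/(πd³) = 1.2232 × 58.755 = 71.869 MPa
τ_m = K_s·8F_mD/(πd³) = 1.0746 × 124.67 = 133.97 MPa
Soderberg: 1/n_f = τ_a/S_se + τ_m/S_sy = 71.869/577 + 133.97/743 = 0.12456 + 0.18031 = 0.30487
n_f = 1/0.30487 = 3.28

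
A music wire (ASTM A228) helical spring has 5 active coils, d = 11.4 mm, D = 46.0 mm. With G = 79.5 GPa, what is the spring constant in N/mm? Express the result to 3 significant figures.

345 N/mm

k = Gd⁴/(8D³N_a) = (79.5×10³ × 11.4⁴) / (8 × 46.0³ × 5)
  = 1.34272e+09 / 3.89344e+06 = 344.87 N/mm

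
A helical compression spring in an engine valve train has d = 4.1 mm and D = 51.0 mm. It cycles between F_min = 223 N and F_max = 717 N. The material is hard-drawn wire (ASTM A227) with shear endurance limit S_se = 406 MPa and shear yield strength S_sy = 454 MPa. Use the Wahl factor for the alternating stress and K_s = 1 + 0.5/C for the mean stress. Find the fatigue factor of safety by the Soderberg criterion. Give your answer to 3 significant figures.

C = D/d = 51.0/4.1 = 12.4390; K_W = (4C−1)/(4C−4)+0.615/C = 1.1150; K_s = 1+0.5/C = 1.0402
F_a = (F_max−F_min)/2 = 247 N; F_m = (F_max+F_min)/2 = 470 N
τ_a = K_W·8F_aD/(πd³) = 1.1150 × 465.43 = 518.96 MPa
τ_m = K_s·8F_mD/(πd³) = 1.0402 × 885.64 = 921.24 MPa
Soderberg: 1/n_f = τ_a/S_se + τ_m/S_sy = 518.96/406 + 921.24/454 = 1.27822 + 2.02916 = 3.3074
n_f = 1/3.3074 = 0.3024

0.302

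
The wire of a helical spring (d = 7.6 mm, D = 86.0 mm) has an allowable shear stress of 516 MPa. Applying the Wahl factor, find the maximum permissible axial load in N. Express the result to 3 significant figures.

C = D/d = 86.0/7.6 = 11.3158
K_W = (4C−1)/(4C−4) + 0.615/C = 44.263/41.263 + 0.0543 = 1.1271
τ_max = K·8FD/(πd³) → F_max = τ_allow·πd³/(8DK)
F_max = 516·π·7.6³/(8·86.0·1.1271) = 7.1161e+05/775.41 = 917.71 N

918 N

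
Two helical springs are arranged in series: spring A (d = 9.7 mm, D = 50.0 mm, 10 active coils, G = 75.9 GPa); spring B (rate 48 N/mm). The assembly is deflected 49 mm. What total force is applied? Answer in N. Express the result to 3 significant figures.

k_A = Gd⁴/(8D³N_a) = (75.9×10³)(9.7⁴)/(8·50.0³·10) = 67.194 N/mm
Series: 1/k_eq = 1/67.194 + 1/48 = 0.035716; k_eq = 27.999 N/mm
F = k_eq·δ = 27.999·49 = 1371.9 N

1370 N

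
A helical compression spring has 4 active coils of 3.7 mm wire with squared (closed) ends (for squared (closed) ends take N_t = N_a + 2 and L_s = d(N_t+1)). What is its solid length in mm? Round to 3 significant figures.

squared (closed) ends: N_t = N_a + 2 = 4 + 2 = 6
L_s = d·(N_t+1) = 3.7 × 7 = 25.9 mm

25.9 mm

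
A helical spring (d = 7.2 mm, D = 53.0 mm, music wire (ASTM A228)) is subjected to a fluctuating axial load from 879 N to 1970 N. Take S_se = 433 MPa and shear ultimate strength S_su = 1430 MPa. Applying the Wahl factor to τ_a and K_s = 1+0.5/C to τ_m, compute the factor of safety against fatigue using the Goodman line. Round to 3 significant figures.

C = D/d = 53.0/7.2 = 7.3611; K_W = (4C−1)/(4C−4)+0.615/C = 1.2015; K_s = 1+0.5/C = 1.0679
F_a = (F_max−F_min)/2 = 545.5 N; F_m = (F_max+F_min)/2 = 1424.5 N
τ_a = K_W·8F_aD/(πd³) = 1.2015 × 197.25 = 236.98 MPa
τ_m = K_s·8F_mD/(πd³) = 1.0679 × 515.09 = 550.07 MPa
Goodman: 1/n_f = τ_a/S_se + τ_m/S_su = 236.98/433 + 550.07/1430 = 0.54731 + 0.38467 = 0.93198
n_f = 1/0.93198 = 1.073

1.07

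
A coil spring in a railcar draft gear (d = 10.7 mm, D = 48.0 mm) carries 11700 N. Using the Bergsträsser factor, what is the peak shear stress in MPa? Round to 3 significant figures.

Spring index C = D/d = 48.0/10.7 = 4.4860
K_B = (4C+2)/(4C−3) = 19.944/14.944 = 1.3346
τ₀ = 8FD/(πd³) = 8·11700·48.0/(π·10.7³) = 4.4928e+06/3848.6 = 1167.4 MPa
τ_max = K·τ₀ = 1.3346 × 1167.4 = 1558 MPa

1560 MPa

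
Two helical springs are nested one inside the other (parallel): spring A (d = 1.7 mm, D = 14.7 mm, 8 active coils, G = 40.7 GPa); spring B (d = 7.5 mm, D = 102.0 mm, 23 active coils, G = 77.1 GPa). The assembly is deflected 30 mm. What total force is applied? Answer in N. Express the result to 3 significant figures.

87.6 N

k_A = Gd⁴/(8D³N_a) = (40.7×10³)(1.7⁴)/(8·14.7³·8) = 1.6721 N/mm
k_B = Gd⁴/(8D³N_a) = (77.1×10³)(7.5⁴)/(8·102.0³·23) = 1.2493 N/mm
Parallel: k_eq = 1.6721 + 1.2493 = 2.9214 N/mm
F = k_eq·δ = 2.9214·30 = 87.643 N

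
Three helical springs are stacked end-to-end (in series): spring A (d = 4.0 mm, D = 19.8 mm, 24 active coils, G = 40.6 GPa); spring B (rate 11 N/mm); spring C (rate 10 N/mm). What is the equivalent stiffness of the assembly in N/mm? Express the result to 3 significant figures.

2.99 N/mm

k_A = Gd⁴/(8D³N_a) = (40.6×10³)(4.0⁴)/(8·19.8³·24) = 6.9738 N/mm
Series: 1/k_eq = 1/6.9738 + 1/11 + 1/10 = 0.3343; k_eq = 2.9913 N/mm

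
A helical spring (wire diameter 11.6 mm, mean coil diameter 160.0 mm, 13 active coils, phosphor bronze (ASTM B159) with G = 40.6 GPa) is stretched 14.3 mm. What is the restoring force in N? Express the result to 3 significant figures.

24.7 N

k = Gd⁴/(8D³N_a) = (40.6×10³)(11.6⁴)/(8·160.0³·13) = 1.7257 N/mm
F = k·δ = 1.7257 × 14.3 = 24.677 N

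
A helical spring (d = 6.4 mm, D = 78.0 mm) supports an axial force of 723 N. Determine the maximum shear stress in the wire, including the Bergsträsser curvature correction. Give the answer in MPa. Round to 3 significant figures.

Spring index C = D/d = 78.0/6.4 = 12.1875
K_B = (4C+2)/(4C−3) = 50.750/45.750 = 1.1093
τ₀ = 8FD/(πd³) = 8·723·78.0/(π·6.4³) = 451152/823.55 = 547.81 MPa
τ_max = K·τ₀ = 1.1093 × 547.81 = 607.68 MPa

608 MPa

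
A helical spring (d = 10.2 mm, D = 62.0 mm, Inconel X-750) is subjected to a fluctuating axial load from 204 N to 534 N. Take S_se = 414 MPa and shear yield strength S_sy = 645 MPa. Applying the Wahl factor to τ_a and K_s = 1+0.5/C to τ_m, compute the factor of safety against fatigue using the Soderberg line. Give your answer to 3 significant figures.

C = D/d = 62.0/10.2 = 6.0784; K_W = (4C−1)/(4C−4)+0.615/C = 1.2489; K_s = 1+0.5/C = 1.0823
F_a = (F_max−F_min)/2 = 165 N; F_m = (F_max+F_min)/2 = 369 N
τ_a = K_W·8F_aD/(πd³) = 1.2489 × 24.548 = 30.657 MPa
τ_m = K_s·8F_mD/(πd³) = 1.0823 × 54.898 = 59.414 MPa
Soderberg: 1/n_f = τ_a/S_se + τ_m/S_sy = 30.657/414 + 59.414/645 = 0.07405 + 0.09211 = 0.16617
n_f = 1/0.16617 = 6.018

6.02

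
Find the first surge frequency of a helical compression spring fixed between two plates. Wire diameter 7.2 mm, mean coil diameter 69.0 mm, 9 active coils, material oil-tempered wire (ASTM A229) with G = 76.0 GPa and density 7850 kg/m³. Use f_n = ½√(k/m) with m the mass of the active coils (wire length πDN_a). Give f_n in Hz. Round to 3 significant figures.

58.8 Hz

k = Gd⁴/(8D³N_a) = (76.0×10³)(7.2⁴)/(8·69.0³·9) = 8.635 N/mm = 8635 N/m
Wire length L = πDN_a = π·69.0·9 = 1950.9 mm
m = ρ·(πd²/4)·L = 7850 × 40.715×10⁻⁶ m² × 1.9509 m = 0.62354 kg
f_n = ½√(k/m) = 0.5·√(8635/0.62354) = 0.5·√(13848) = 58.839 Hz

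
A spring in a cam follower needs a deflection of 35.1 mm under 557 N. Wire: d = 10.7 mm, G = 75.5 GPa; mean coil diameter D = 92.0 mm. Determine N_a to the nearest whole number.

Required rate k = F/δ = 557/35.1 = 15.869 N/mm
N_a = Gd⁴/(8D³k) = (75.5×10³ × 10.7⁴)/(8 × 92.0³ × 15.869)
    = 9.89651e+08 / 9.88557e+07 = 10.01 → 10 coils

10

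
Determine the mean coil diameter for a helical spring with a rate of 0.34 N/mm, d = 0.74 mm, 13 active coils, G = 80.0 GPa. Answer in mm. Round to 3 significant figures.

D = (Gd⁴/(8N_a·k))^(1/3) = (80.0×10³·0.74⁴/(8·13·0.34))^(1/3)
  = (678.429)^(1/3) = 8.7869 mm

8.79 mm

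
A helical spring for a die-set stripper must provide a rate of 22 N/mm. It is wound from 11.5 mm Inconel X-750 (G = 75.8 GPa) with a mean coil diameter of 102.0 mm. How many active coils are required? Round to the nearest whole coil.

N_a = Gd⁴/(8D³k) = (75.8×10³ × 11.5⁴)/(8 × 102.0³ × 22)
    = 1.32575e+09 / 1.86773e+08 = 7.098 → 7 coils

7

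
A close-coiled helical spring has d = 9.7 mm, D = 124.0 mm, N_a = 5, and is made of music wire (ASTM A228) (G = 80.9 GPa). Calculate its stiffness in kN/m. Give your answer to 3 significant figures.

9.39 kN/m

k = Gd⁴/(8D³N_a) = (80.9×10³ × 9.7⁴) / (8 × 124.0³ × 5)
  = 7.16202e+08 / 7.6265e+07 = 9.391 N/mm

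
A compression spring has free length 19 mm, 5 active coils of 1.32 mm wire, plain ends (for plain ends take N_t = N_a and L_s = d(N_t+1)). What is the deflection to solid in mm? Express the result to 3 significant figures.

11.1 mm

N_t = 5; L_s = 1.32·6 = 7.92 mm
δ_solid = L₀ − L_s = 19 − 7.92 = 11.08 mm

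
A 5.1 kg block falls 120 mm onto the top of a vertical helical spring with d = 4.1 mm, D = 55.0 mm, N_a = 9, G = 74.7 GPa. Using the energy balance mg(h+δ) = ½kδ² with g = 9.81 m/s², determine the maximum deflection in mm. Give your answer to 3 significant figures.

116 mm

k = Gd⁴/(8D³N_a) = (74.7×10³)(4.1⁴)/(8·55.0³·9) = 1.7621 N/mm
W = mg = 5.1 × 9.81 = 50.031 N
½kδ² − Wδ − Wh = 0 → δ = (W + √(W² + 2kWh))/k
δ = (50.031 + √(2503.1 + 21158.5))/1.7621 = (50.031 + 153.82)/1.7621 = 115.69 mm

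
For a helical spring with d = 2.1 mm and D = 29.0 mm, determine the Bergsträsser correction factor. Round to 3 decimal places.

C = D/d = 29.0/2.1 = 13.8095
K_B = (4C+2)/(4C−3) = 57.238/52.238 = 1.0957

1.096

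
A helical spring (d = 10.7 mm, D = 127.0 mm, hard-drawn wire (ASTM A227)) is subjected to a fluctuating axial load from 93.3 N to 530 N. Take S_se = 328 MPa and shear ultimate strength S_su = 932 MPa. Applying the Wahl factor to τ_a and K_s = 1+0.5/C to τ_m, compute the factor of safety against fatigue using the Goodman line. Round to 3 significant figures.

3.46

C = D/d = 127.0/10.7 = 11.8692; K_W = (4C−1)/(4C−4)+0.615/C = 1.1208; K_s = 1+0.5/C = 1.0421
F_a = (F_max−F_min)/2 = 218.35 N; F_m = (F_max+F_min)/2 = 311.65 N
τ_a = K_W·8F_aD/(πd³) = 1.1208 × 57.643 = 64.607 MPa
τ_m = K_s·8F_mD/(πd³) = 1.0421 × 82.273 = 85.739 MPa
Goodman: 1/n_f = τ_a/S_se + τ_m/S_su = 64.607/328 + 85.739/932 = 0.19697 + 0.09199 = 0.28897
n_f = 1/0.28897 = 3.461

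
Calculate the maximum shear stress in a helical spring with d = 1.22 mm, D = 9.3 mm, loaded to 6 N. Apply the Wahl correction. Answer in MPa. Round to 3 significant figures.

93.4 MPa

Spring index C = D/d = 9.3/1.22 = 7.6230
K_W = (4C−1)/(4C−4) + 0.615/C = 29.492/26.492 + 0.0807 = 1.1939
τ₀ = 8FD/(πd³) = 8·6·9.3/(π·1.22³) = 446.4/5.7047 = 78.252 MPa
τ_max = K·τ₀ = 1.1939 × 78.252 = 93.426 MPa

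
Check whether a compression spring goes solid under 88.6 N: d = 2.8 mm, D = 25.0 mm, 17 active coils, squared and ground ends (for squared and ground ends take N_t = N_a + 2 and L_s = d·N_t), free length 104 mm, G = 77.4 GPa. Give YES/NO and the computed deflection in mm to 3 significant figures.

NO, δ = 39.6 mm

k = Gd⁴/(8D³N_a) = (77.4×10³)(2.8⁴)/(8·25.0³·17) = 2.2388 N/mm
N_t = 19; L_s = 2.8·19 = 53.2 mm; δ_solid = L₀ − L_s = 104 − 53.2 = 50.8 mm
δ = F/k = 88.6/2.2388 = 39.575 mm
δ < δ_solid → spring does not go solid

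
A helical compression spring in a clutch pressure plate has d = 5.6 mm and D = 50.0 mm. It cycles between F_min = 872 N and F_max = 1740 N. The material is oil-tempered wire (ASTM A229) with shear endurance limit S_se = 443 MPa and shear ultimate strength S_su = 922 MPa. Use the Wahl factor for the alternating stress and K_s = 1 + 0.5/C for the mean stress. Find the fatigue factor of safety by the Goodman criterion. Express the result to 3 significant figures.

0.523

C = D/d = 50.0/5.6 = 8.9286; K_W = (4C−1)/(4C−4)+0.615/C = 1.1635; K_s = 1+0.5/C = 1.0560
F_a = (F_max−F_min)/2 = 434 N; F_m = (F_max+F_min)/2 = 1306 N
τ_a = K_W·8F_aD/(πd³) = 1.1635 × 314.66 = 366.09 MPa
τ_m = K_s·8F_mD/(πd³) = 1.0560 × 946.87 = 999.89 MPa
Goodman: 1/n_f = τ_a/S_se + τ_m/S_su = 366.09/443 + 999.89/922 = 0.82640 + 1.08448 = 1.9109
n_f = 1/1.9109 = 0.5233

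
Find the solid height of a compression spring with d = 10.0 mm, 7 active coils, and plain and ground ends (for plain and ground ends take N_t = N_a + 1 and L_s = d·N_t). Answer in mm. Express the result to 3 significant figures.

plain and ground ends: N_t = N_a + 1 = 7 + 1 = 8
L_s = d·N_t = 10.0 × 8 = 80 mm

80.0 mm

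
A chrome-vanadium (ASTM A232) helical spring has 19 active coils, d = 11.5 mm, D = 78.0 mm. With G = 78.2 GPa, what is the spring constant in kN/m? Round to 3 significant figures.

19.0 kN/m

k = Gd⁴/(8D³N_a) = (78.2×10³ × 11.5⁴) / (8 × 78.0³ × 19)
  = 1.36772e+09 / 7.21319e+07 = 18.961 N/mm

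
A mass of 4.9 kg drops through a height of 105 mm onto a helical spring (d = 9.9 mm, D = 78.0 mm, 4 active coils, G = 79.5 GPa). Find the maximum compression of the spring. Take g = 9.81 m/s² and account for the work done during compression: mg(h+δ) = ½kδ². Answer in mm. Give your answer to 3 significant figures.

15.2 mm

k = Gd⁴/(8D³N_a) = (79.5×10³)(9.9⁴)/(8·78.0³·4) = 50.289 N/mm
W = mg = 4.9 × 9.81 = 48.069 N
½kδ² − Wδ − Wh = 0 → δ = (W + √(W² + 2kWh))/k
δ = (48.069 + √(2310.6 + 507643))/50.289 = (48.069 + 714.11)/50.289 = 15.156 mm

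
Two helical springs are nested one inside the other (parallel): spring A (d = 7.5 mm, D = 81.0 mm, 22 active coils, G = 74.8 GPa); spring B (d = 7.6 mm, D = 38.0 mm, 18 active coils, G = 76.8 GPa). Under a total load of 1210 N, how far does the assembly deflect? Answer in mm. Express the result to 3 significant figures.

k_A = Gd⁴/(8D³N_a) = (74.8×10³)(7.5⁴)/(8·81.0³·22) = 2.5303 N/mm
k_B = Gd⁴/(8D³N_a) = (76.8×10³)(7.6⁴)/(8·38.0³·18) = 32.427 N/mm
Parallel: k_eq = 2.5303 + 32.427 = 34.957 N/mm
δ = F/k_eq = 1210/34.957 = 34.614 mm

34.6 mm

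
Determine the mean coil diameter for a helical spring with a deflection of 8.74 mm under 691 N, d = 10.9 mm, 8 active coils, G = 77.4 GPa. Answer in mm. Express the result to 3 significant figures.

Required rate k = F/δ = 691/8.74 = 79.062 N/mm
D = (Gd⁴/(8N_a·k))^(1/3) = (77.4×10³·10.9⁴/(8·8·79.062))^(1/3)
  = (215924)^(1/3) = 59.9929 mm

60.0 mm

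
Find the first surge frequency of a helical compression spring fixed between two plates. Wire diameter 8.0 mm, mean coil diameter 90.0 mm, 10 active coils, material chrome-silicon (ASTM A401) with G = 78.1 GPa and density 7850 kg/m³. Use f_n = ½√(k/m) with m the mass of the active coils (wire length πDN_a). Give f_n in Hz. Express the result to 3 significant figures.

35.1 Hz

k = Gd⁴/(8D³N_a) = (78.1×10³)(8.0⁴)/(8·90.0³·10) = 5.4852 N/mm = 5485.2 N/m
Wire length L = πDN_a = π·90.0·10 = 2827.4 mm
m = ρ·(πd²/4)·L = 7850 × 50.265×10⁻⁶ m² × 2.8274 m = 1.1157 kg
f_n = ½√(k/m) = 0.5·√(5485.2/1.1157) = 0.5·√(4916.6) = 35.059 Hz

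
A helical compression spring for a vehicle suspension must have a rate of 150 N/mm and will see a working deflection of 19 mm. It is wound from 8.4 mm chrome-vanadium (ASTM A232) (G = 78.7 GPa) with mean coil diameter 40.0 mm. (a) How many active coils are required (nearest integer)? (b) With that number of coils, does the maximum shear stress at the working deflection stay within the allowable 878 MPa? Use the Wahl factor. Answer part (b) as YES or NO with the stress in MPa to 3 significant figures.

N_a = Gd⁴/(8D³k) = (78.7×10³)(8.4⁴)/(8·40.0³·150) = 5.102 → N_a = 5
Actual rate k = Gd⁴/(8D³·5) = 153.06 N/mm
Working load F = kδ = 153.06·19 = 2908.1 N
C = 40.0/8.4 = 4.7619; K_W = (4C−1)/(4C−4)+0.615/C = 1.3285
τ_max = K_W·8FD/(πd³) = 1.3285·499.77 = 663.95 MPa
τ_max ≤ 878 MPa → acceptable

(a) 5 coils; (b) YES, τ_max = 664 MPa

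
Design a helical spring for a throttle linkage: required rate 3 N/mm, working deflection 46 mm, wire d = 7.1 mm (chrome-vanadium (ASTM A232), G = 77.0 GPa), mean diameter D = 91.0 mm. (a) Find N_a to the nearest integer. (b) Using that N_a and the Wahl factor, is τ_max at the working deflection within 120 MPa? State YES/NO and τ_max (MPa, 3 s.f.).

(a) 11 coils; (b) YES, τ_max = 97.7 MPa

N_a = Gd⁴/(8D³k) = (77.0×10³)(7.1⁴)/(8·91.0³·3) = 10.82 → N_a = 11
Actual rate k = Gd⁴/(8D³·11) = 2.9506 N/mm
Working load F = kδ = 2.9506·46 = 135.73 N
C = 91.0/7.1 = 12.8169; K_W = (4C−1)/(4C−4)+0.615/C = 1.1115
τ_max = K_W·8FD/(πd³) = 1.1115·87.878 = 97.672 MPa
τ_max ≤ 120 MPa → acceptable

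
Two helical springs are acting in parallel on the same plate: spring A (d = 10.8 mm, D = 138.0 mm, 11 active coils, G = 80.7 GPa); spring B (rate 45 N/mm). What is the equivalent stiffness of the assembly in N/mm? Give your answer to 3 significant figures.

k_A = Gd⁴/(8D³N_a) = (80.7×10³)(10.8⁴)/(8·138.0³·11) = 4.7473 N/mm
Parallel: k_eq = 4.7473 + 45 = 49.747 N/mm

49.7 N/mm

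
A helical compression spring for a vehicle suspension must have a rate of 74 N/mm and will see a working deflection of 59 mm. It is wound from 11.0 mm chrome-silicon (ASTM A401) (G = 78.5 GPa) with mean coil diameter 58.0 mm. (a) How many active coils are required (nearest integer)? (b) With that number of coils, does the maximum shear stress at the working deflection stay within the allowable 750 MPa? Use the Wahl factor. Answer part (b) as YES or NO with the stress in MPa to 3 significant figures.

(a) 10 coils; (b) YES, τ_max = 623 MPa

N_a = Gd⁴/(8D³k) = (78.5×10³)(11.0⁴)/(8·58.0³·74) = 9.95 → N_a = 10
Actual rate k = Gd⁴/(8D³·10) = 73.632 N/mm
Working load F = kδ = 73.632·59 = 4344.3 N
C = 58.0/11.0 = 5.2727; K_W = (4C−1)/(4C−4)+0.615/C = 1.2922
τ_max = K_W·8FD/(πd³) = 1.2922·482.07 = 622.91 MPa
τ_max ≤ 750 MPa → acceptable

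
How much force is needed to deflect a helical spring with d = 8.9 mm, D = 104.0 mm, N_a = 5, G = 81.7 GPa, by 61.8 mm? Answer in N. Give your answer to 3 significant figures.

704 N

k = Gd⁴/(8D³N_a) = (81.7×10³)(8.9⁴)/(8·104.0³·5) = 11.393 N/mm
F = k·δ = 11.393 × 61.8 = 704.06 N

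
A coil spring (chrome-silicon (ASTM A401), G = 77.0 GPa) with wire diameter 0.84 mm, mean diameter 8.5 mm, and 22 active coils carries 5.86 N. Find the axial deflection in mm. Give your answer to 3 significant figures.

k = Gd⁴/(8D³N_a) = (77.0×10³)(0.84⁴)/(8·8.5³·22) = 0.35468 N/mm
δ = F/k = 5.86 / 0.35468 = 16.522 mm

16.5 mm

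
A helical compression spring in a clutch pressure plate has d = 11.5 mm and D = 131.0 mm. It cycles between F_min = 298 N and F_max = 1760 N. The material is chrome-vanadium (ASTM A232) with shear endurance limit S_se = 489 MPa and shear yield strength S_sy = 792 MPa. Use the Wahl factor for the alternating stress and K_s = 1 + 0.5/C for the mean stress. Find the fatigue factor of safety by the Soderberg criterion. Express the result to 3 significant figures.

1.50

C = D/d = 131.0/11.5 = 11.3913; K_W = (4C−1)/(4C−4)+0.615/C = 1.1262; K_s = 1+0.5/C = 1.0439
F_a = (F_max−F_min)/2 = 731 N; F_m = (F_max+F_min)/2 = 1029 N
τ_a = K_W·8F_aD/(πd³) = 1.1262 × 160.34 = 180.57 MPa
τ_m = K_s·8F_mD/(πd³) = 1.0439 × 225.7 = 235.61 MPa
Soderberg: 1/n_f = τ_a/S_se + τ_m/S_sy = 180.57/489 + 235.61/792 = 0.36926 + 0.29748 = 0.66674
n_f = 1/0.66674 = 1.5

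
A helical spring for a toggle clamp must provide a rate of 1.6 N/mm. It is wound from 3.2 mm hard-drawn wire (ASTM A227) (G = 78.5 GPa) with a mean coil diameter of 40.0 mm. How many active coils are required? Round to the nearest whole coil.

N_a = Gd⁴/(8D³k) = (78.5×10³ × 3.2⁴)/(8 × 40.0³ × 1.6)
    = 8.23132e+06 / 819200 = 10.05 → 10 coils

10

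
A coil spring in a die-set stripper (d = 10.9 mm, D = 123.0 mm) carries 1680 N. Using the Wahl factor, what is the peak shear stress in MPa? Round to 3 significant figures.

Spring index C = D/d = 123.0/10.9 = 11.2844
K_W = (4C−1)/(4C−4) + 0.615/C = 44.138/41.138 + 0.0545 = 1.1274
τ₀ = 8FD/(πd³) = 8·1680·123.0/(π·10.9³) = 1.65312e+06/4068.5 = 406.33 MPa
τ_max = K·τ₀ = 1.1274 × 406.33 = 458.1 MPa

458 MPa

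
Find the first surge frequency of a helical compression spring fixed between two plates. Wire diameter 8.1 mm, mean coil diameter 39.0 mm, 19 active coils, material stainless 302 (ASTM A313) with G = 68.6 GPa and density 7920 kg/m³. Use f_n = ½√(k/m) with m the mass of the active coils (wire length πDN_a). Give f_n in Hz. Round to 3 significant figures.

92.8 Hz

k = Gd⁴/(8D³N_a) = (68.6×10³)(8.1⁴)/(8·39.0³·19) = 32.751 N/mm = 32751 N/m
Wire length L = πDN_a = π·39.0·19 = 2327.9 mm
m = ρ·(πd²/4)·L = 7920 × 51.53×10⁻⁶ m² × 2.3279 m = 0.95006 kg
f_n = ½√(k/m) = 0.5·√(32751/0.95006) = 0.5·√(34473) = 92.834 Hz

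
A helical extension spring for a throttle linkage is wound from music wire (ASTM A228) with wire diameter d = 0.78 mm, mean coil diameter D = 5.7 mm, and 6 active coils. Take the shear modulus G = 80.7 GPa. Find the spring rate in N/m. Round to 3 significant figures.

3360 N/m

k = Gd⁴/(8D³N_a) = (80.7×10³ × 0.78⁴) / (8 × 5.7³ × 6)
  = 29871.2 / 8889.26 = 3.3604 N/mm = 3360.4 N/m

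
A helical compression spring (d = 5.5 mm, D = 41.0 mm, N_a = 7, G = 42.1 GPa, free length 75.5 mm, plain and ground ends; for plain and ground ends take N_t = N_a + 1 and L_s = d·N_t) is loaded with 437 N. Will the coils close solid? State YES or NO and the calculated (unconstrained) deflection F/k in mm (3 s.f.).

YES, δ = 43.8 mm

k = Gd⁴/(8D³N_a) = (42.1×10³)(5.5⁴)/(8·41.0³·7) = 9.9814 N/mm
N_t = 8; L_s = 5.5·8 = 44 mm; δ_solid = L₀ − L_s = 75.5 − 44 = 31.5 mm
δ = F/k = 437/9.9814 = 43.781 mm
δ ≥ δ_solid → spring goes solid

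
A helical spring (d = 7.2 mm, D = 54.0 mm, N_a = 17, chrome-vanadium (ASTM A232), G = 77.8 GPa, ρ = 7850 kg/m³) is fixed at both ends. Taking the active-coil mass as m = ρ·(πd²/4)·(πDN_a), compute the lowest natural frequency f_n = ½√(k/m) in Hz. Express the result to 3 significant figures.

k = Gd⁴/(8D³N_a) = (77.8×10³)(7.2⁴)/(8·54.0³·17) = 9.7631 N/mm = 9763.1 N/m
Wire length L = πDN_a = π·54.0·17 = 2884 mm
m = ρ·(πd²/4)·L = 7850 × 40.715×10⁻⁶ m² × 2.884 m = 0.92176 kg
f_n = ½√(k/m) = 0.5·√(9763.1/0.92176) = 0.5·√(10592) = 51.458 Hz

51.5 Hz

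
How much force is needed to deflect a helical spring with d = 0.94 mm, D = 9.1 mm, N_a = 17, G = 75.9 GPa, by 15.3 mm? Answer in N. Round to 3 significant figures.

8.85 N

k = Gd⁴/(8D³N_a) = (75.9×10³)(0.94⁴)/(8·9.1³·17) = 0.57822 N/mm
F = k·δ = 0.57822 × 15.3 = 8.8467 N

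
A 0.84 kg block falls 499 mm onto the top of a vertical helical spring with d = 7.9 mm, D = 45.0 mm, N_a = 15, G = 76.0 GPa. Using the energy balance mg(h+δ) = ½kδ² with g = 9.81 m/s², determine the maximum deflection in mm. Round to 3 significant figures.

k = Gd⁴/(8D³N_a) = (76.0×10³)(7.9⁴)/(8·45.0³·15) = 27.071 N/mm
W = mg = 0.84 × 9.81 = 8.2404 N
½kδ² − Wδ − Wh = 0 → δ = (W + √(W² + 2kWh))/k
δ = (8.2404 + √(67.904 + 222629))/27.071 = (8.2404 + 471.91)/27.071 = 17.737 mm

17.7 mm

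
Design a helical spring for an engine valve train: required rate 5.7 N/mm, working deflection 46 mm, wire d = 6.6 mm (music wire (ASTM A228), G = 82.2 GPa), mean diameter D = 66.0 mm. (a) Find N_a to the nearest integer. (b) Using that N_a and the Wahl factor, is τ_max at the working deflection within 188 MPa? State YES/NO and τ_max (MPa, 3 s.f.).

N_a = Gd⁴/(8D³k) = (82.2×10³)(6.6⁴)/(8·66.0³·5.7) = 11.9 → N_a = 12
Actual rate k = Gd⁴/(8D³·12) = 5.6512 N/mm
Working load F = kδ = 5.6512·46 = 259.96 N
C = 66.0/6.6 = 10.0000; K_W = (4C−1)/(4C−4)+0.615/C = 1.1448
τ_max = K_W·8FD/(πd³) = 1.1448·151.97 = 173.98 MPa
τ_max ≤ 188 MPa → acceptable

(a) 12 coils; (b) YES, τ_max = 174 MPa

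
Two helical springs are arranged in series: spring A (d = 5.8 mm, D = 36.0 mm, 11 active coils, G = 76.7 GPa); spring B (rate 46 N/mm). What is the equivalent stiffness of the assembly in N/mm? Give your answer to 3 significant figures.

14.5 N/mm

k_A = Gd⁴/(8D³N_a) = (76.7×10³)(5.8⁴)/(8·36.0³·11) = 21.141 N/mm
Series: 1/k_eq = 1/21.141 + 1/46 = 0.069041; k_eq = 14.484 N/mm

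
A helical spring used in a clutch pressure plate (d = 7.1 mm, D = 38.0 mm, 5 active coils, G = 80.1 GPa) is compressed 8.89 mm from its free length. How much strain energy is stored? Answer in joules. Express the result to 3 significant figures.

3.66 J

k = Gd⁴/(8D³N_a) = (80.1×10³)(7.1⁴)/(8·38.0³·5) = 92.737 N/mm
U = ½kδ² = 0.5 × 92.737 × 8.89² = 3664.6 N·mm = 3.6646 J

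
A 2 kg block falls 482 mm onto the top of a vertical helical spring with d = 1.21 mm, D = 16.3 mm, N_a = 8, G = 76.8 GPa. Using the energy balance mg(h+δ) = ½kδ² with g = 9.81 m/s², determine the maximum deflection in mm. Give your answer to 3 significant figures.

k = Gd⁴/(8D³N_a) = (76.8×10³)(1.21⁴)/(8·16.3³·8) = 0.59396 N/mm
W = mg = 2 × 9.81 = 19.62 N
½kδ² − Wδ − Wh = 0 → δ = (W + √(W² + 2kWh))/k
δ = (19.62 + √(384.94 + 11234))/0.59396 = (19.62 + 107.79)/0.59396 = 214.51 mm

215 mm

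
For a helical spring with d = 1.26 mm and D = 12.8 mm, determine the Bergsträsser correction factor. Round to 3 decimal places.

1.133

C = D/d = 12.8/1.26 = 10.1587
K_B = (4C+2)/(4C−3) = 42.635/37.635 = 1.1329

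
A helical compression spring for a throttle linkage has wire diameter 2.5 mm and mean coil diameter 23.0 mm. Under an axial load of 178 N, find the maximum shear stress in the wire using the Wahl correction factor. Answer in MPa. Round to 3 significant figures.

Spring index C = D/d = 23.0/2.5 = 9.2000
K_W = (4C−1)/(4C−4) + 0.615/C = 35.800/32.800 + 0.0668 = 1.1583
τ₀ = 8FD/(πd³) = 8·178·23.0/(π·2.5³) = 32752/49.087 = 667.22 MPa
τ_max = K·τ₀ = 1.1583 × 667.22 = 772.85 MPa

773 MPa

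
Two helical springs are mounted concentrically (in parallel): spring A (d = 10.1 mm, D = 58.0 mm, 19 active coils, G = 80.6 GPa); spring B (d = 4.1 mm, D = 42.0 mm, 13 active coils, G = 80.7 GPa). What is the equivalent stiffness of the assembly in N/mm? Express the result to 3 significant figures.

k_A = Gd⁴/(8D³N_a) = (80.6×10³)(10.1⁴)/(8·58.0³·19) = 28.281 N/mm
k_B = Gd⁴/(8D³N_a) = (80.7×10³)(4.1⁴)/(8·42.0³·13) = 2.9596 N/mm
Parallel: k_eq = 28.281 + 2.9596 = 31.24 N/mm

31.2 N/mm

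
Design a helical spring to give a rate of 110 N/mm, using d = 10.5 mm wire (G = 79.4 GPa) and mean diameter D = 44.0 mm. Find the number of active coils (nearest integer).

13

N_a = Gd⁴/(8D³k) = (79.4×10³ × 10.5⁴)/(8 × 44.0³ × 110)
    = 9.65112e+08 / 7.49619e+07 = 12.87 → 13 coils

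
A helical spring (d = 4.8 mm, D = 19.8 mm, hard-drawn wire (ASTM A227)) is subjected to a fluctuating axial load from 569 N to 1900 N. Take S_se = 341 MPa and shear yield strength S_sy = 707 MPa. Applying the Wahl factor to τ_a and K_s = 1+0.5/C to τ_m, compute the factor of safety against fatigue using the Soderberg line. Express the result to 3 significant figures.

C = D/d = 19.8/4.8 = 4.1250; K_W = (4C−1)/(4C−4)+0.615/C = 1.3891; K_s = 1+0.5/C = 1.1212
F_a = (F_max−F_min)/2 = 665.5 N; F_m = (F_max+F_min)/2 = 1234.5 N
τ_a = K_W·8F_aD/(πd³) = 1.3891 × 303.41 = 421.46 MPa
τ_m = K_s·8F_mD/(πd³) = 1.1212 × 562.82 = 631.05 MPa
Soderberg: 1/n_f = τ_a/S_se + τ_m/S_sy = 421.46/341 + 631.05/707 = 1.23596 + 0.89257 = 2.1285
n_f = 1/2.1285 = 0.4698

0.470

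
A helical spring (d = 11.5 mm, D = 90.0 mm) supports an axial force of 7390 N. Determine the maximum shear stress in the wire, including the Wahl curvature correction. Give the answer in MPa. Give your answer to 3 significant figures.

1320 MPa

Spring index C = D/d = 90.0/11.5 = 7.8261
K_W = (4C−1)/(4C−4) + 0.615/C = 30.304/27.304 + 0.0786 = 1.1885
τ₀ = 8FD/(πd³) = 8·7390·90.0/(π·11.5³) = 5.3208e+06/4778 = 1113.6 MPa
τ_max = K·τ₀ = 1.1885 × 1113.6 = 1323.5 MPa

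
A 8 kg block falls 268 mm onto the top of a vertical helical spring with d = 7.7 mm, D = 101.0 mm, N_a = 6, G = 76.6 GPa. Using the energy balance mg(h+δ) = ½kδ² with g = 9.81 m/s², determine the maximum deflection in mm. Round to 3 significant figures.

103 mm

k = Gd⁴/(8D³N_a) = (76.6×10³)(7.7⁴)/(8·101.0³·6) = 5.4449 N/mm
W = mg = 8 × 9.81 = 78.48 N
½kδ² − Wδ − Wh = 0 → δ = (W + √(W² + 2kWh))/k
δ = (78.48 + √(6159.1 + 229039))/5.4449 = (78.48 + 484.97)/5.4449 = 103.48 mm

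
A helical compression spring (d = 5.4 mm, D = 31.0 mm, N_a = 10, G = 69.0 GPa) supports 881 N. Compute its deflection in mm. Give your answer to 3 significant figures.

k = Gd⁴/(8D³N_a) = (69.0×10³)(5.4⁴)/(8·31.0³·10) = 24.618 N/mm
δ = F/k = 881 / 24.618 = 35.787 mm

35.8 mm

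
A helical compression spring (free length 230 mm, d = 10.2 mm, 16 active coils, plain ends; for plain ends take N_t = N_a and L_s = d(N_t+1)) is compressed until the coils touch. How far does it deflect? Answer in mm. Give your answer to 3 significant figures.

N_t = 16; L_s = 10.2·17 = 173.4 mm
δ_solid = L₀ − L_s = 230 − 173.4 = 56.6 mm

56.6 mm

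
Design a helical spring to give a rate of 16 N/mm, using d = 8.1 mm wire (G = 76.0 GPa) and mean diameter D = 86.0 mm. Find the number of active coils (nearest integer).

N_a = Gd⁴/(8D³k) = (76.0×10³ × 8.1⁴)/(8 × 86.0³ × 16)
    = 3.27155e+08 / 8.14152e+07 = 4.018 → 4 coils

4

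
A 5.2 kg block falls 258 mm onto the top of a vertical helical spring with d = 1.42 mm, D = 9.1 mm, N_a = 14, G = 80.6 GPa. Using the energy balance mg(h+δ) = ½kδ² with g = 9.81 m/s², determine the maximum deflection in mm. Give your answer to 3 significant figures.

96.5 mm

k = Gd⁴/(8D³N_a) = (80.6×10³)(1.42⁴)/(8·9.1³·14) = 3.8828 N/mm
W = mg = 5.2 × 9.81 = 51.012 N
½kδ² − Wδ − Wh = 0 → δ = (W + √(W² + 2kWh))/k
δ = (51.012 + √(2602.2 + 102204))/3.8828 = (51.012 + 323.74)/3.8828 = 96.515 mm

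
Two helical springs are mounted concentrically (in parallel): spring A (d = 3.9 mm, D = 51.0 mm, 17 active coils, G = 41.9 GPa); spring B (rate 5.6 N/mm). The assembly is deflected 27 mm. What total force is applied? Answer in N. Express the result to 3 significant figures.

166 N

k_A = Gd⁴/(8D³N_a) = (41.9×10³)(3.9⁴)/(8·51.0³·17) = 0.53731 N/mm
Parallel: k_eq = 0.53731 + 5.6 = 6.1373 N/mm
F = k_eq·δ = 6.1373·27 = 165.71 N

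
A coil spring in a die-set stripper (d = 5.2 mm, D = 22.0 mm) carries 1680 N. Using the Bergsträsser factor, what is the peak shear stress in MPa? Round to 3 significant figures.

Spring index C = D/d = 22.0/5.2 = 4.2308
K_B = (4C+2)/(4C−3) = 18.923/13.923 = 1.3591
τ₀ = 8FD/(πd³) = 8·1680·22.0/(π·5.2³) = 295680/441.73 = 669.36 MPa
τ_max = K·τ₀ = 1.3591 × 669.36 = 909.74 MPa

910 MPa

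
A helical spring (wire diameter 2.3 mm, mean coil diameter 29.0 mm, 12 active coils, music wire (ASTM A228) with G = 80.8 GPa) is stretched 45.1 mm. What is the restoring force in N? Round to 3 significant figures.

43.6 N

k = Gd⁴/(8D³N_a) = (80.8×10³)(2.3⁴)/(8·29.0³·12) = 0.96573 N/mm
F = k·δ = 0.96573 × 45.1 = 43.555 N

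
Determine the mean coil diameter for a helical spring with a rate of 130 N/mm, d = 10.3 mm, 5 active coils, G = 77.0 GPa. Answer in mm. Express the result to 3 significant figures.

55.0 mm

D = (Gd⁴/(8N_a·k))^(1/3) = (77.0×10³·10.3⁴/(8·5·130))^(1/3)
  = (166662)^(1/3) = 55.0316 mm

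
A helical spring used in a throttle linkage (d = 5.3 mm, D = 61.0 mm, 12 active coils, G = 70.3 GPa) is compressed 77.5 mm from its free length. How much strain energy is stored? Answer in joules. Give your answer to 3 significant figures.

k = Gd⁴/(8D³N_a) = (70.3×10³)(5.3⁴)/(8·61.0³·12) = 2.5456 N/mm
U = ½kδ² = 0.5 × 2.5456 × 77.5² = 7644.9 N·mm = 7.6449 J

7.64 J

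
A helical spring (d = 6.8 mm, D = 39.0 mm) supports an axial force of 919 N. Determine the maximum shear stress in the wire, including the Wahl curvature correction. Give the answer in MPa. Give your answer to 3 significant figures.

367 MPa

Spring index C = D/d = 39.0/6.8 = 5.7353
K_W = (4C−1)/(4C−4) + 0.615/C = 21.941/18.941 + 0.1072 = 1.2656
τ₀ = 8FD/(πd³) = 8·919·39.0/(π·6.8³) = 286728/987.82 = 290.26 MPa
τ_max = K·τ₀ = 1.2656 × 290.26 = 367.36 MPa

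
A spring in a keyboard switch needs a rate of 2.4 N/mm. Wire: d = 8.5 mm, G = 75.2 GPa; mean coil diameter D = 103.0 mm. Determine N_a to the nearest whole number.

19

N_a = Gd⁴/(8D³k) = (75.2×10³ × 8.5⁴)/(8 × 103.0³ × 2.4)
    = 3.92549e+08 / 2.09804e+07 = 18.71 → 19 coils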